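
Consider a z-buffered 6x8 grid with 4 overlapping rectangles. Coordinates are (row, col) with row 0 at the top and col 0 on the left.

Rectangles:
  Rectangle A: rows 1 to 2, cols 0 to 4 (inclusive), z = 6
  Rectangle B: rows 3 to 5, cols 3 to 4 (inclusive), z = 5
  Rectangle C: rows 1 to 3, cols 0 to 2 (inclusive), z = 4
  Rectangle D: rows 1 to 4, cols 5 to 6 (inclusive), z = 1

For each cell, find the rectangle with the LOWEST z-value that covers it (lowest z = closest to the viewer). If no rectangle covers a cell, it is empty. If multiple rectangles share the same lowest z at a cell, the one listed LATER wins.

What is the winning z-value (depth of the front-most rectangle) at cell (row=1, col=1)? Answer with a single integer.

Check cell (1,1):
  A: rows 1-2 cols 0-4 z=6 -> covers; best now A (z=6)
  B: rows 3-5 cols 3-4 -> outside (row miss)
  C: rows 1-3 cols 0-2 z=4 -> covers; best now C (z=4)
  D: rows 1-4 cols 5-6 -> outside (col miss)
Winner: C at z=4

Answer: 4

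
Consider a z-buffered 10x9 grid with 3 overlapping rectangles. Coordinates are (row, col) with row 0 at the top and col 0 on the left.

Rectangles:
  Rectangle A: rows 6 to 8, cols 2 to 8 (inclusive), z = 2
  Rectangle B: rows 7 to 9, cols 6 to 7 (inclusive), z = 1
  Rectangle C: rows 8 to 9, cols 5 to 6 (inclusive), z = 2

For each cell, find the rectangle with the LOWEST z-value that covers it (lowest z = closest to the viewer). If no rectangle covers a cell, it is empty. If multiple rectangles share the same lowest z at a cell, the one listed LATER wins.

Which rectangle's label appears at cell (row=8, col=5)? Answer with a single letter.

Check cell (8,5):
  A: rows 6-8 cols 2-8 z=2 -> covers; best now A (z=2)
  B: rows 7-9 cols 6-7 -> outside (col miss)
  C: rows 8-9 cols 5-6 z=2 -> covers; best now C (z=2)
Winner: C at z=2

Answer: C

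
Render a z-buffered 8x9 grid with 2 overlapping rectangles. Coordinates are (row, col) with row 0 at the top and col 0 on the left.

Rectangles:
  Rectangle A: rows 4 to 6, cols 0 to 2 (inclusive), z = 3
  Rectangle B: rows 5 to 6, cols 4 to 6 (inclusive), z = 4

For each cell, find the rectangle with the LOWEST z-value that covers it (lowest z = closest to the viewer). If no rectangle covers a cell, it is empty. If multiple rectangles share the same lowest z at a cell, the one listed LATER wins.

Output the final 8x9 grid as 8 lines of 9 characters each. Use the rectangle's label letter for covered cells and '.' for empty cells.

.........
.........
.........
.........
AAA......
AAA.BBB..
AAA.BBB..
.........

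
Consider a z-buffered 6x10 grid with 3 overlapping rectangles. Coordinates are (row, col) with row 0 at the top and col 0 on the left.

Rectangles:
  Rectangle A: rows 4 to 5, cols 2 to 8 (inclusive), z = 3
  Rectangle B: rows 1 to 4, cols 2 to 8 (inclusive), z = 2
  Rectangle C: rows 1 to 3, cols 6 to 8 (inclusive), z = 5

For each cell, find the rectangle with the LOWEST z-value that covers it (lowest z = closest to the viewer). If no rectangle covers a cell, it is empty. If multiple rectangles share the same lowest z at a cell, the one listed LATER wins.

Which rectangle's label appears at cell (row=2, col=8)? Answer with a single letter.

Answer: B

Derivation:
Check cell (2,8):
  A: rows 4-5 cols 2-8 -> outside (row miss)
  B: rows 1-4 cols 2-8 z=2 -> covers; best now B (z=2)
  C: rows 1-3 cols 6-8 z=5 -> covers; best now B (z=2)
Winner: B at z=2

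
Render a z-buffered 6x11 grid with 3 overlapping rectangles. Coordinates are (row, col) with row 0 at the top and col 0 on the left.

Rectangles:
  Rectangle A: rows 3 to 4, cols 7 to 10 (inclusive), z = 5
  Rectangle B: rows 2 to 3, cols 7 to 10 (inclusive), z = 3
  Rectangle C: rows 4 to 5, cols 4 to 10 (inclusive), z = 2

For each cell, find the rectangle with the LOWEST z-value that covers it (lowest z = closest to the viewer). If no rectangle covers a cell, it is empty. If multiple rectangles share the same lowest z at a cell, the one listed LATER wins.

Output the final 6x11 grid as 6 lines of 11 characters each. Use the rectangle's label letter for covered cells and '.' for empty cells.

...........
...........
.......BBBB
.......BBBB
....CCCCCCC
....CCCCCCC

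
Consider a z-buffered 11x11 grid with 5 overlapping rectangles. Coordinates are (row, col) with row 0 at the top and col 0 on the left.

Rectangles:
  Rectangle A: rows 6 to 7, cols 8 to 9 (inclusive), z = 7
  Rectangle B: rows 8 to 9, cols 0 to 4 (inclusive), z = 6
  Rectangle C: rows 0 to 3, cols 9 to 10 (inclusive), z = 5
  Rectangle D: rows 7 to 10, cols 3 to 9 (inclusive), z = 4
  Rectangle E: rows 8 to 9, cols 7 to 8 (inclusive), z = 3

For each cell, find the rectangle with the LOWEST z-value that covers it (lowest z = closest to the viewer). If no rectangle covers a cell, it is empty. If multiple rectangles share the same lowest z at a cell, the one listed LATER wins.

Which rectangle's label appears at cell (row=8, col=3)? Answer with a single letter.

Answer: D

Derivation:
Check cell (8,3):
  A: rows 6-7 cols 8-9 -> outside (row miss)
  B: rows 8-9 cols 0-4 z=6 -> covers; best now B (z=6)
  C: rows 0-3 cols 9-10 -> outside (row miss)
  D: rows 7-10 cols 3-9 z=4 -> covers; best now D (z=4)
  E: rows 8-9 cols 7-8 -> outside (col miss)
Winner: D at z=4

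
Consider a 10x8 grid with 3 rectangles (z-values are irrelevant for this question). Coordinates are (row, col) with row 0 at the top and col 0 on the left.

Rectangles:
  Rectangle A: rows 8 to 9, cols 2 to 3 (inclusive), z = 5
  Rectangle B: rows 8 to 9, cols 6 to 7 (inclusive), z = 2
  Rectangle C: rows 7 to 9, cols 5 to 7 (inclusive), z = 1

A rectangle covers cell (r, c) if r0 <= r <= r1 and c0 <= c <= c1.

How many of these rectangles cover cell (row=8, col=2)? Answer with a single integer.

Answer: 1

Derivation:
Check cell (8,2):
  A: rows 8-9 cols 2-3 -> covers
  B: rows 8-9 cols 6-7 -> outside (col miss)
  C: rows 7-9 cols 5-7 -> outside (col miss)
Count covering = 1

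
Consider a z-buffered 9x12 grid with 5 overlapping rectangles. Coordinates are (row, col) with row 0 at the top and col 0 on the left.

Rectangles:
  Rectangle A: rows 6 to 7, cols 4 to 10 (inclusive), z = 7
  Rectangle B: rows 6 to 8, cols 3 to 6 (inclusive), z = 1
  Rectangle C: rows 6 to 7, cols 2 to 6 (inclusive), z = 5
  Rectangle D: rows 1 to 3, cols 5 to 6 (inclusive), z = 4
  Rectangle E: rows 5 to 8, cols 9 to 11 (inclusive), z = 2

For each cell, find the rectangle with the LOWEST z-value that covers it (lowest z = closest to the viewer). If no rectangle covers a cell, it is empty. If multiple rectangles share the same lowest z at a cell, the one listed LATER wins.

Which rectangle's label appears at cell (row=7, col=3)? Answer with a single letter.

Answer: B

Derivation:
Check cell (7,3):
  A: rows 6-7 cols 4-10 -> outside (col miss)
  B: rows 6-8 cols 3-6 z=1 -> covers; best now B (z=1)
  C: rows 6-7 cols 2-6 z=5 -> covers; best now B (z=1)
  D: rows 1-3 cols 5-6 -> outside (row miss)
  E: rows 5-8 cols 9-11 -> outside (col miss)
Winner: B at z=1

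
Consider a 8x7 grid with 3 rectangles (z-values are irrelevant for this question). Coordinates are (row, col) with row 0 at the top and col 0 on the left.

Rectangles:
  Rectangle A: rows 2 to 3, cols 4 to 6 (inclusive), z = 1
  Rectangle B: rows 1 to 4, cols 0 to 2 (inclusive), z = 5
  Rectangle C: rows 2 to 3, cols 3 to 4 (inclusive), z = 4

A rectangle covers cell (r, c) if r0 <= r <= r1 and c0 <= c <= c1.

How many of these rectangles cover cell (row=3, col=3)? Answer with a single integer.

Check cell (3,3):
  A: rows 2-3 cols 4-6 -> outside (col miss)
  B: rows 1-4 cols 0-2 -> outside (col miss)
  C: rows 2-3 cols 3-4 -> covers
Count covering = 1

Answer: 1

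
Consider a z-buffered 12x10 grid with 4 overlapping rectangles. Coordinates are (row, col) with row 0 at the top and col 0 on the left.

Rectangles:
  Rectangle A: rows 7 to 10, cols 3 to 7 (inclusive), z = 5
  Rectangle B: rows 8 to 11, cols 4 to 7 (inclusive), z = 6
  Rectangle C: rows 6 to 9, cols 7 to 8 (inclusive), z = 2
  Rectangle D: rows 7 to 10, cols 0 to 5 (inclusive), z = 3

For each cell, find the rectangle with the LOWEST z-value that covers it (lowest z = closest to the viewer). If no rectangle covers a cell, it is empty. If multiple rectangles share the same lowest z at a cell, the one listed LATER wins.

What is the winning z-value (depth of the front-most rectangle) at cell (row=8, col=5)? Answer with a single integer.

Answer: 3

Derivation:
Check cell (8,5):
  A: rows 7-10 cols 3-7 z=5 -> covers; best now A (z=5)
  B: rows 8-11 cols 4-7 z=6 -> covers; best now A (z=5)
  C: rows 6-9 cols 7-8 -> outside (col miss)
  D: rows 7-10 cols 0-5 z=3 -> covers; best now D (z=3)
Winner: D at z=3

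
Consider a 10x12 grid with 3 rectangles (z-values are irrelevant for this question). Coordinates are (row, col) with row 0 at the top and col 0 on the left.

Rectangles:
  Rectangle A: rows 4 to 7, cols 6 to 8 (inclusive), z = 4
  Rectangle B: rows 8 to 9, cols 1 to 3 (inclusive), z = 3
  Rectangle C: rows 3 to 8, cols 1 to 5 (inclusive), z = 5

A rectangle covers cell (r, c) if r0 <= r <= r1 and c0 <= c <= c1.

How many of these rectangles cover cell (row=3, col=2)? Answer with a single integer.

Check cell (3,2):
  A: rows 4-7 cols 6-8 -> outside (row miss)
  B: rows 8-9 cols 1-3 -> outside (row miss)
  C: rows 3-8 cols 1-5 -> covers
Count covering = 1

Answer: 1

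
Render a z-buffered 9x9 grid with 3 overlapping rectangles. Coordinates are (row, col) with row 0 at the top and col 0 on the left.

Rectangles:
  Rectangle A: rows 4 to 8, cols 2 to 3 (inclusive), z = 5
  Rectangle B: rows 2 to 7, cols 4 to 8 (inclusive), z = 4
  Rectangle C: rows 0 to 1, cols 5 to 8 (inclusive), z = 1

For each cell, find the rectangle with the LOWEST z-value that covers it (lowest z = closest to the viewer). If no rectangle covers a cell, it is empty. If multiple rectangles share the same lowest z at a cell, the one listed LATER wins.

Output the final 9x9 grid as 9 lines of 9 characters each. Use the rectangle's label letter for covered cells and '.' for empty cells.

.....CCCC
.....CCCC
....BBBBB
....BBBBB
..AABBBBB
..AABBBBB
..AABBBBB
..AABBBBB
..AA.....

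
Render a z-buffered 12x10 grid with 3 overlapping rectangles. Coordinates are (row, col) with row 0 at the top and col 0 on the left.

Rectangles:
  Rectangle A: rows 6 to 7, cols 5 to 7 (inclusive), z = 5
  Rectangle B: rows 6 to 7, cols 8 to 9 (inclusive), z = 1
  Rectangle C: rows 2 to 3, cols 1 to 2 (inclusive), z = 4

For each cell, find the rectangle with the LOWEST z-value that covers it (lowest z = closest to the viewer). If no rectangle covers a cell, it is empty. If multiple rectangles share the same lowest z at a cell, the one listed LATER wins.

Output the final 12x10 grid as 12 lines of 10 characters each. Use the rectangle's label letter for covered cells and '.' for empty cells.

..........
..........
.CC.......
.CC.......
..........
..........
.....AAABB
.....AAABB
..........
..........
..........
..........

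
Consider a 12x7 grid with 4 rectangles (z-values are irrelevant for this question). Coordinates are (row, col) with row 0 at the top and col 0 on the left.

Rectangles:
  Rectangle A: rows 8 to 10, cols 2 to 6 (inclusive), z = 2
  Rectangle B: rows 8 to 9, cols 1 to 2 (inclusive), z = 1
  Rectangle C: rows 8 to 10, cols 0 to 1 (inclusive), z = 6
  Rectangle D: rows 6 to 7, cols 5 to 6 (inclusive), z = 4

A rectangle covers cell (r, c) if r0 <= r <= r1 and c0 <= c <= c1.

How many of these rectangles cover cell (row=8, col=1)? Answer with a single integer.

Answer: 2

Derivation:
Check cell (8,1):
  A: rows 8-10 cols 2-6 -> outside (col miss)
  B: rows 8-9 cols 1-2 -> covers
  C: rows 8-10 cols 0-1 -> covers
  D: rows 6-7 cols 5-6 -> outside (row miss)
Count covering = 2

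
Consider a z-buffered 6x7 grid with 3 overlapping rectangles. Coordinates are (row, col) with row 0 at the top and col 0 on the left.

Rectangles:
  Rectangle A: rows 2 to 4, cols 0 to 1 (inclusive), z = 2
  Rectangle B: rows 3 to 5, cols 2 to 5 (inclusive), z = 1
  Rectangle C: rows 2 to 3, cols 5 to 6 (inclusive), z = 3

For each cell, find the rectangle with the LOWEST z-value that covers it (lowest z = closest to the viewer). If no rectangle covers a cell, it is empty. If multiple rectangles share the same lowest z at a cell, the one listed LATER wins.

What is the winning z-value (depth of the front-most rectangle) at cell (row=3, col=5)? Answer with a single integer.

Answer: 1

Derivation:
Check cell (3,5):
  A: rows 2-4 cols 0-1 -> outside (col miss)
  B: rows 3-5 cols 2-5 z=1 -> covers; best now B (z=1)
  C: rows 2-3 cols 5-6 z=3 -> covers; best now B (z=1)
Winner: B at z=1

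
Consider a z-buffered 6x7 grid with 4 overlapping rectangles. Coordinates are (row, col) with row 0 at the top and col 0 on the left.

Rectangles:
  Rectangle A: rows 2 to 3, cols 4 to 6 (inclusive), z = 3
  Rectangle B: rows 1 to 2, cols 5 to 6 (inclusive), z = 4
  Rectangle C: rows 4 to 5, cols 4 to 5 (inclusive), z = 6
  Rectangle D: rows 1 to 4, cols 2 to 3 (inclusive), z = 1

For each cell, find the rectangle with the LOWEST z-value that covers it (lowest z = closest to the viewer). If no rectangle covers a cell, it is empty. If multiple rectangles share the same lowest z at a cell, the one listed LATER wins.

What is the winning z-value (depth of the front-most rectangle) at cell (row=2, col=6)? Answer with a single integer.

Answer: 3

Derivation:
Check cell (2,6):
  A: rows 2-3 cols 4-6 z=3 -> covers; best now A (z=3)
  B: rows 1-2 cols 5-6 z=4 -> covers; best now A (z=3)
  C: rows 4-5 cols 4-5 -> outside (row miss)
  D: rows 1-4 cols 2-3 -> outside (col miss)
Winner: A at z=3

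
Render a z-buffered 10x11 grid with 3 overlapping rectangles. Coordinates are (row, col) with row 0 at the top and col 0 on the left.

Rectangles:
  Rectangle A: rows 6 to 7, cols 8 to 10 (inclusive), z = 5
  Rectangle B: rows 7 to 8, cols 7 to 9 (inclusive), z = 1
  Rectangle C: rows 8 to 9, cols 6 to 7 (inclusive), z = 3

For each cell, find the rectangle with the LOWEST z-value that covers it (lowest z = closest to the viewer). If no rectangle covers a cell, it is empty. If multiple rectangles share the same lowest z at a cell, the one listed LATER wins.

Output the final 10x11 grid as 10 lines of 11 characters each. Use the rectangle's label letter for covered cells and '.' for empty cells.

...........
...........
...........
...........
...........
...........
........AAA
.......BBBA
......CBBB.
......CC...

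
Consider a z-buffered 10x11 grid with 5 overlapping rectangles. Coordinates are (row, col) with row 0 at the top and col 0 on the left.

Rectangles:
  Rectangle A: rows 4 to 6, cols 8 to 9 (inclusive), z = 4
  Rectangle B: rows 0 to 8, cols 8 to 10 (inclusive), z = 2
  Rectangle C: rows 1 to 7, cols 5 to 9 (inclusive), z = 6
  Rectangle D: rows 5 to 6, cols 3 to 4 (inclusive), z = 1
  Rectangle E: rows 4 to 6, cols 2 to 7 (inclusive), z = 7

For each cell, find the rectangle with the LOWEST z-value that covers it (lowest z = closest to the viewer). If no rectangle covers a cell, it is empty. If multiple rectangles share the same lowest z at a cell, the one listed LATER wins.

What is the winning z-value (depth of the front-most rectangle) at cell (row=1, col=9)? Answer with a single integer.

Answer: 2

Derivation:
Check cell (1,9):
  A: rows 4-6 cols 8-9 -> outside (row miss)
  B: rows 0-8 cols 8-10 z=2 -> covers; best now B (z=2)
  C: rows 1-7 cols 5-9 z=6 -> covers; best now B (z=2)
  D: rows 5-6 cols 3-4 -> outside (row miss)
  E: rows 4-6 cols 2-7 -> outside (row miss)
Winner: B at z=2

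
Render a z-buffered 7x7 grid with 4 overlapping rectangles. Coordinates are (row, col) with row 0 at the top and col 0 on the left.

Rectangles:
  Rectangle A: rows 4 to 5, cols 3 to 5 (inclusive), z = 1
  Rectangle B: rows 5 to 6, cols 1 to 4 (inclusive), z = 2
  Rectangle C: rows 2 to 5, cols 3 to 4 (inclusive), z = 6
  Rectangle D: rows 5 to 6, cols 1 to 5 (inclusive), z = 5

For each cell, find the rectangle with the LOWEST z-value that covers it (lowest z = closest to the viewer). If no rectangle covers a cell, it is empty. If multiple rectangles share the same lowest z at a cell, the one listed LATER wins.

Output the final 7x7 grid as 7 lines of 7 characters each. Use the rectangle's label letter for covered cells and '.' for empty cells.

.......
.......
...CC..
...CC..
...AAA.
.BBAAA.
.BBBBD.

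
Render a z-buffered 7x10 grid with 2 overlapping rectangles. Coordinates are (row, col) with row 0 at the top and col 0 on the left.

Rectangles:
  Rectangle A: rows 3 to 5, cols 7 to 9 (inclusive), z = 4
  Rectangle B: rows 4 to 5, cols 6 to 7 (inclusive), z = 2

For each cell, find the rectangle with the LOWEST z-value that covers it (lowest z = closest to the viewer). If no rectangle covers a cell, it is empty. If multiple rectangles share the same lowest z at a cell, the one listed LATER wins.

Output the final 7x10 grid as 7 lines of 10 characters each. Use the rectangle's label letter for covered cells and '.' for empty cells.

..........
..........
..........
.......AAA
......BBAA
......BBAA
..........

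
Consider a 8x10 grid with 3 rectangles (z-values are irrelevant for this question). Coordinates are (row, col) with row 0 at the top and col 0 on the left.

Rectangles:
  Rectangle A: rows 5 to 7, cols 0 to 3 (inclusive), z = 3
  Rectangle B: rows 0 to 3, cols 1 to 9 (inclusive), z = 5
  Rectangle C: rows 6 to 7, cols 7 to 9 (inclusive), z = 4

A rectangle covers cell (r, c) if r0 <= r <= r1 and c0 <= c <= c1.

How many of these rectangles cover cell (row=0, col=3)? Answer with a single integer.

Answer: 1

Derivation:
Check cell (0,3):
  A: rows 5-7 cols 0-3 -> outside (row miss)
  B: rows 0-3 cols 1-9 -> covers
  C: rows 6-7 cols 7-9 -> outside (row miss)
Count covering = 1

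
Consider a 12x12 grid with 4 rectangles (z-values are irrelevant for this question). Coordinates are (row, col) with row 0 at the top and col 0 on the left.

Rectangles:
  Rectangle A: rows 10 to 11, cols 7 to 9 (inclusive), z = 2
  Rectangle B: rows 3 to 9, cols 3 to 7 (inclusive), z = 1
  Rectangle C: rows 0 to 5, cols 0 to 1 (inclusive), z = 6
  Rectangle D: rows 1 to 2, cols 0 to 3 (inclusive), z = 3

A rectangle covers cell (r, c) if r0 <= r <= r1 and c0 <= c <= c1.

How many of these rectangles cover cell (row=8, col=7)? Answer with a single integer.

Check cell (8,7):
  A: rows 10-11 cols 7-9 -> outside (row miss)
  B: rows 3-9 cols 3-7 -> covers
  C: rows 0-5 cols 0-1 -> outside (row miss)
  D: rows 1-2 cols 0-3 -> outside (row miss)
Count covering = 1

Answer: 1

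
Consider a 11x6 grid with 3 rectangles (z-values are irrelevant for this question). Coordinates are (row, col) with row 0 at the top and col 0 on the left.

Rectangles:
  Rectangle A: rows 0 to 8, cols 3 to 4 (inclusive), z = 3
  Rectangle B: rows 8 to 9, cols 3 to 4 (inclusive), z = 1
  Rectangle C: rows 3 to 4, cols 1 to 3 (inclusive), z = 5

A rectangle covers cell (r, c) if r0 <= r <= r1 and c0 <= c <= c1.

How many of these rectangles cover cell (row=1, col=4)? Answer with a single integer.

Check cell (1,4):
  A: rows 0-8 cols 3-4 -> covers
  B: rows 8-9 cols 3-4 -> outside (row miss)
  C: rows 3-4 cols 1-3 -> outside (row miss)
Count covering = 1

Answer: 1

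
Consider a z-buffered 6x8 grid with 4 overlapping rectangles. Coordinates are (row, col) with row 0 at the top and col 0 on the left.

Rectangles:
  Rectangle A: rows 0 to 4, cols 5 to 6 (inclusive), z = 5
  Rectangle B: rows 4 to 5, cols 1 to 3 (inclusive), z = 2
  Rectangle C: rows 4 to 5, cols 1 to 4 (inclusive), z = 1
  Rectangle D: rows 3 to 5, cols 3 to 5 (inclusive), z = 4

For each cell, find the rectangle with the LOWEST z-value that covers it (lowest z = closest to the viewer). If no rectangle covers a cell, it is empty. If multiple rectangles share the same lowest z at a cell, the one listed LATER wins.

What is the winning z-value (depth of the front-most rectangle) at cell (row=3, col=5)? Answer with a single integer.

Check cell (3,5):
  A: rows 0-4 cols 5-6 z=5 -> covers; best now A (z=5)
  B: rows 4-5 cols 1-3 -> outside (row miss)
  C: rows 4-5 cols 1-4 -> outside (row miss)
  D: rows 3-5 cols 3-5 z=4 -> covers; best now D (z=4)
Winner: D at z=4

Answer: 4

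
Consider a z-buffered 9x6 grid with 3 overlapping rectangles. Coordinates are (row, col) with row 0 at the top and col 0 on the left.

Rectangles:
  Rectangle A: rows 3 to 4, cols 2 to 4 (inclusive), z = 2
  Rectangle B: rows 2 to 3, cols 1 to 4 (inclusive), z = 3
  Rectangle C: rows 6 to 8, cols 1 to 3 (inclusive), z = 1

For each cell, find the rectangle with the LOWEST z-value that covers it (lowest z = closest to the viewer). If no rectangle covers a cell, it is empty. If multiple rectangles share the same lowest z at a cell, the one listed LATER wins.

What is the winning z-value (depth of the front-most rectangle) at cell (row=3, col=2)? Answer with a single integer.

Answer: 2

Derivation:
Check cell (3,2):
  A: rows 3-4 cols 2-4 z=2 -> covers; best now A (z=2)
  B: rows 2-3 cols 1-4 z=3 -> covers; best now A (z=2)
  C: rows 6-8 cols 1-3 -> outside (row miss)
Winner: A at z=2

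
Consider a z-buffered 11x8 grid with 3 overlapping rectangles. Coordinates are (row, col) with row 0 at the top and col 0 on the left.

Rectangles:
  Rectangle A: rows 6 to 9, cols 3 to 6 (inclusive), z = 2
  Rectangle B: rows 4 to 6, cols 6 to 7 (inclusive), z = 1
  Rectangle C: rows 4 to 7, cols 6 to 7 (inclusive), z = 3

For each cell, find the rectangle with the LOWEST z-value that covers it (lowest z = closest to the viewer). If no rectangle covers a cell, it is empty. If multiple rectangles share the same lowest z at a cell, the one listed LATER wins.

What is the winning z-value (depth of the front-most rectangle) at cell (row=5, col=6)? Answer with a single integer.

Answer: 1

Derivation:
Check cell (5,6):
  A: rows 6-9 cols 3-6 -> outside (row miss)
  B: rows 4-6 cols 6-7 z=1 -> covers; best now B (z=1)
  C: rows 4-7 cols 6-7 z=3 -> covers; best now B (z=1)
Winner: B at z=1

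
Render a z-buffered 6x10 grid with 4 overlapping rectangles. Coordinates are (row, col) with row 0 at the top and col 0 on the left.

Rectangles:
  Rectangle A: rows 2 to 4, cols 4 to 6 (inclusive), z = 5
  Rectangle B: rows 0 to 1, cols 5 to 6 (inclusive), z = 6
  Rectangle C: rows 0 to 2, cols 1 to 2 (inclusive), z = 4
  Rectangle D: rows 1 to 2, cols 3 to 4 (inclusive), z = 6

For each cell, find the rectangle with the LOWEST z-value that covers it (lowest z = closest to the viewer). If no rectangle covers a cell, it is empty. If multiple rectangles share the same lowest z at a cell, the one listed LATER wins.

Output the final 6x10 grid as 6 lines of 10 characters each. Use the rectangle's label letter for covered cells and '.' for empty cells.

.CC..BB...
.CCDDBB...
.CCDAAA...
....AAA...
....AAA...
..........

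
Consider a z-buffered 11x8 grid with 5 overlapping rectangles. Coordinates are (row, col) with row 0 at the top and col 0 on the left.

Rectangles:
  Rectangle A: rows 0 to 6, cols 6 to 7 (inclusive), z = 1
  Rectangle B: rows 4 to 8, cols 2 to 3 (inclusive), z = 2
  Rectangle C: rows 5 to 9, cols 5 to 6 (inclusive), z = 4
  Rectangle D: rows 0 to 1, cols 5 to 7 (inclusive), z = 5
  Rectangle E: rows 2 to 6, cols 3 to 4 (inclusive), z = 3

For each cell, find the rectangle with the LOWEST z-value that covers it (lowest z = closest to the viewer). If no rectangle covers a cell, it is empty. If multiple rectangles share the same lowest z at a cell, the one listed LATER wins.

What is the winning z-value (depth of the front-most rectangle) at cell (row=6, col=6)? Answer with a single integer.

Answer: 1

Derivation:
Check cell (6,6):
  A: rows 0-6 cols 6-7 z=1 -> covers; best now A (z=1)
  B: rows 4-8 cols 2-3 -> outside (col miss)
  C: rows 5-9 cols 5-6 z=4 -> covers; best now A (z=1)
  D: rows 0-1 cols 5-7 -> outside (row miss)
  E: rows 2-6 cols 3-4 -> outside (col miss)
Winner: A at z=1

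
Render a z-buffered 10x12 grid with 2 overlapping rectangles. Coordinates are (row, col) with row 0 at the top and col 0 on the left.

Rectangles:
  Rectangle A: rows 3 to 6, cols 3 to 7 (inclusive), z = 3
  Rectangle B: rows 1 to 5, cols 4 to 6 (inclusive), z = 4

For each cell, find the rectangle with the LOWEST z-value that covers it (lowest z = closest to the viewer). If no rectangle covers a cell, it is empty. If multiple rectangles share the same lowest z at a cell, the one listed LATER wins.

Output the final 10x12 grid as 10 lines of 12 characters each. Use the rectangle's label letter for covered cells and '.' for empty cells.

............
....BBB.....
....BBB.....
...AAAAA....
...AAAAA....
...AAAAA....
...AAAAA....
............
............
............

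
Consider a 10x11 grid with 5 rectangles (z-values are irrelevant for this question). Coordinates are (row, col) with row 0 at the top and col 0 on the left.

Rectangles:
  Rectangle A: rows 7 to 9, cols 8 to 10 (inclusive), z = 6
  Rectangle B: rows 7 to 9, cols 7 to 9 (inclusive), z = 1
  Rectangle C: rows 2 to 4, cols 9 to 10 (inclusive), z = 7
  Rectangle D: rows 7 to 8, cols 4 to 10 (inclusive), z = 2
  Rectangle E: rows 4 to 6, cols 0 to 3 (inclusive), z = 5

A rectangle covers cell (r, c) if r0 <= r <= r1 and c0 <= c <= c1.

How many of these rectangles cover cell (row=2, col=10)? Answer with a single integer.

Check cell (2,10):
  A: rows 7-9 cols 8-10 -> outside (row miss)
  B: rows 7-9 cols 7-9 -> outside (row miss)
  C: rows 2-4 cols 9-10 -> covers
  D: rows 7-8 cols 4-10 -> outside (row miss)
  E: rows 4-6 cols 0-3 -> outside (row miss)
Count covering = 1

Answer: 1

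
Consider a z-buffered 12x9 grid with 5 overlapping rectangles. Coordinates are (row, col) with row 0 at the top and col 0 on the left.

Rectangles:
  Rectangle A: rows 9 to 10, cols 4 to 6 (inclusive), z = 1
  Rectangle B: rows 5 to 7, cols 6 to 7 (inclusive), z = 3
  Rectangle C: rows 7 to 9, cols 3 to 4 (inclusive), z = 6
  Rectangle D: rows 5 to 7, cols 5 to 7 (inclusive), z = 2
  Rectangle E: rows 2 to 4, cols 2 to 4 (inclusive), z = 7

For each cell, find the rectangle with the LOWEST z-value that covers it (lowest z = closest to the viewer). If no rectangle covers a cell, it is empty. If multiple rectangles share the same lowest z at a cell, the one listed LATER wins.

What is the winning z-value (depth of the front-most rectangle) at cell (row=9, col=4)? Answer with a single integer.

Answer: 1

Derivation:
Check cell (9,4):
  A: rows 9-10 cols 4-6 z=1 -> covers; best now A (z=1)
  B: rows 5-7 cols 6-7 -> outside (row miss)
  C: rows 7-9 cols 3-4 z=6 -> covers; best now A (z=1)
  D: rows 5-7 cols 5-7 -> outside (row miss)
  E: rows 2-4 cols 2-4 -> outside (row miss)
Winner: A at z=1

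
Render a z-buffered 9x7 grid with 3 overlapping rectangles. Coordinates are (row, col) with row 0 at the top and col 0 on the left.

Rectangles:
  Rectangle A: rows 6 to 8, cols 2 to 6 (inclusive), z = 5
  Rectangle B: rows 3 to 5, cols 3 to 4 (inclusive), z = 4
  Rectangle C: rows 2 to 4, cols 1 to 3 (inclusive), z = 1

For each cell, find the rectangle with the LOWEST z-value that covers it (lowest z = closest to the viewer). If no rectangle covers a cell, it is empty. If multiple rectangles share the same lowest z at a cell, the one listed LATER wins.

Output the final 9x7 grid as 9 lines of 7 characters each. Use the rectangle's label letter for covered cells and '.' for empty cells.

.......
.......
.CCC...
.CCCB..
.CCCB..
...BB..
..AAAAA
..AAAAA
..AAAAA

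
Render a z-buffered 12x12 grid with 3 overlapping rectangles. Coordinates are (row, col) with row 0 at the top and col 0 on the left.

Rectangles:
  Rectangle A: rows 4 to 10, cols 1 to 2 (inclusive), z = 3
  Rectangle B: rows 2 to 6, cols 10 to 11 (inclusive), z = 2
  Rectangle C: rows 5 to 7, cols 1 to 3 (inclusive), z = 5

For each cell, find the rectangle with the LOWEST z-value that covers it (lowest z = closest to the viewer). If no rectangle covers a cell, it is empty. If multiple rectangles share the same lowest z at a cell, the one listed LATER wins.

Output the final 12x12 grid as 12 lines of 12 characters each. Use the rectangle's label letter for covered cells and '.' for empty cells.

............
............
..........BB
..........BB
.AA.......BB
.AAC......BB
.AAC......BB
.AAC........
.AA.........
.AA.........
.AA.........
............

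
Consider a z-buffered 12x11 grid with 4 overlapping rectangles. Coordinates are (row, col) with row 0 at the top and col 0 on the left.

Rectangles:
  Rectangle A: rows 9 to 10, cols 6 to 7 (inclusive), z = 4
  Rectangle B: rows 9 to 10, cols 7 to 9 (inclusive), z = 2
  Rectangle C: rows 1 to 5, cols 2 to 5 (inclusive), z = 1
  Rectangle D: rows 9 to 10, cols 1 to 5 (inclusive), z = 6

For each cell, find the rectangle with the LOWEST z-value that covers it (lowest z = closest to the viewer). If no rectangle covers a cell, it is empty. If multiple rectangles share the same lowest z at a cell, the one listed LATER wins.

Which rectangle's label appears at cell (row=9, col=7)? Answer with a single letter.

Answer: B

Derivation:
Check cell (9,7):
  A: rows 9-10 cols 6-7 z=4 -> covers; best now A (z=4)
  B: rows 9-10 cols 7-9 z=2 -> covers; best now B (z=2)
  C: rows 1-5 cols 2-5 -> outside (row miss)
  D: rows 9-10 cols 1-5 -> outside (col miss)
Winner: B at z=2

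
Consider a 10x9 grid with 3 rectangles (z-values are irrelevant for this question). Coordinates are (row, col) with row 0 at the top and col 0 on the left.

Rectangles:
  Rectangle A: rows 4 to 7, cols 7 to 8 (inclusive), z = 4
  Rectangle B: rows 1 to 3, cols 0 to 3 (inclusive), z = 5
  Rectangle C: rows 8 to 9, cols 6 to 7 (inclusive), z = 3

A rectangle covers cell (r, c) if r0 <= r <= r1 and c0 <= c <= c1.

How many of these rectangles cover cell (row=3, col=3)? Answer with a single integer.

Check cell (3,3):
  A: rows 4-7 cols 7-8 -> outside (row miss)
  B: rows 1-3 cols 0-3 -> covers
  C: rows 8-9 cols 6-7 -> outside (row miss)
Count covering = 1

Answer: 1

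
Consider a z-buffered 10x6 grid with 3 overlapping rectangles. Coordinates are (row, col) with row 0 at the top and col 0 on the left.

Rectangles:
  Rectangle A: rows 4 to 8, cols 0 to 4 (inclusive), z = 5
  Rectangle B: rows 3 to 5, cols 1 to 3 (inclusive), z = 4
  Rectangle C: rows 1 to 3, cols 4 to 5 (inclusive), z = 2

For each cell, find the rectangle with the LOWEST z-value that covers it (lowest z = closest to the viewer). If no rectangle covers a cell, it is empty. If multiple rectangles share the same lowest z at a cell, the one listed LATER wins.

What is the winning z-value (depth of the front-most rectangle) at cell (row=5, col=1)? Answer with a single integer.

Answer: 4

Derivation:
Check cell (5,1):
  A: rows 4-8 cols 0-4 z=5 -> covers; best now A (z=5)
  B: rows 3-5 cols 1-3 z=4 -> covers; best now B (z=4)
  C: rows 1-3 cols 4-5 -> outside (row miss)
Winner: B at z=4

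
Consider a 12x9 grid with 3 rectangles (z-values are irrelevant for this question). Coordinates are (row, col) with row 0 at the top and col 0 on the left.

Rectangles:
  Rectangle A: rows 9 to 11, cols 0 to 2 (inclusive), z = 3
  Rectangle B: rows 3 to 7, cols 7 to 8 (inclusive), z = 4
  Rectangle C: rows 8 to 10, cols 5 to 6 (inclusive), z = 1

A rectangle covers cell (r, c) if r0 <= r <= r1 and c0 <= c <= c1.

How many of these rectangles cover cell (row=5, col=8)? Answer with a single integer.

Answer: 1

Derivation:
Check cell (5,8):
  A: rows 9-11 cols 0-2 -> outside (row miss)
  B: rows 3-7 cols 7-8 -> covers
  C: rows 8-10 cols 5-6 -> outside (row miss)
Count covering = 1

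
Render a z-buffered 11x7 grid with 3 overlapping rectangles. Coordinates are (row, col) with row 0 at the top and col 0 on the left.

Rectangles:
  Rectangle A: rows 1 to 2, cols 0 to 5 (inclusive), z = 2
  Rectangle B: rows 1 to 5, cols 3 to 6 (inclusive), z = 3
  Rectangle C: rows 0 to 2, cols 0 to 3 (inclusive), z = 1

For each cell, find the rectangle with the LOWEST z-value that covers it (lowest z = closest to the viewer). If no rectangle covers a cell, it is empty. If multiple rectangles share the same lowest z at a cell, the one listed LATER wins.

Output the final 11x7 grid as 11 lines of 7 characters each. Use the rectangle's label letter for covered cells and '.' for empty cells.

CCCC...
CCCCAAB
CCCCAAB
...BBBB
...BBBB
...BBBB
.......
.......
.......
.......
.......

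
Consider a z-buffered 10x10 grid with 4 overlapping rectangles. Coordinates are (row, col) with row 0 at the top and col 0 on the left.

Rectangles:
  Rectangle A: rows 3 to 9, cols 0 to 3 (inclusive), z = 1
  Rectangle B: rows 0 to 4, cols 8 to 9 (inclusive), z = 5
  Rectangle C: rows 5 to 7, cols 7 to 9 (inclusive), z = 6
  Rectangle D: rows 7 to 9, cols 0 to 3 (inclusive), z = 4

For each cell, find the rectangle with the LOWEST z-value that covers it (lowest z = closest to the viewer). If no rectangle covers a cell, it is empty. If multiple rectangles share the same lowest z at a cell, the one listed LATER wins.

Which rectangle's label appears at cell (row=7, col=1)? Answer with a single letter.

Check cell (7,1):
  A: rows 3-9 cols 0-3 z=1 -> covers; best now A (z=1)
  B: rows 0-4 cols 8-9 -> outside (row miss)
  C: rows 5-7 cols 7-9 -> outside (col miss)
  D: rows 7-9 cols 0-3 z=4 -> covers; best now A (z=1)
Winner: A at z=1

Answer: A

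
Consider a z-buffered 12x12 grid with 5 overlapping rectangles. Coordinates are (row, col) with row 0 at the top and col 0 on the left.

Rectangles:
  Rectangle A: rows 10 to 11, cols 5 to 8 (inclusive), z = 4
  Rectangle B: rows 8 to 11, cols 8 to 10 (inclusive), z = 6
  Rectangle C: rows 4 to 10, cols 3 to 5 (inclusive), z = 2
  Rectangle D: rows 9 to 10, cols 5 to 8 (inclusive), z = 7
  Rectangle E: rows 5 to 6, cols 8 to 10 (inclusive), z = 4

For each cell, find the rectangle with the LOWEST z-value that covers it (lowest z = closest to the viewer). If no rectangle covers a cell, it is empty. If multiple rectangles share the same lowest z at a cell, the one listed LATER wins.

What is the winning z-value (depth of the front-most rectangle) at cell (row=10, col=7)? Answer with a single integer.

Answer: 4

Derivation:
Check cell (10,7):
  A: rows 10-11 cols 5-8 z=4 -> covers; best now A (z=4)
  B: rows 8-11 cols 8-10 -> outside (col miss)
  C: rows 4-10 cols 3-5 -> outside (col miss)
  D: rows 9-10 cols 5-8 z=7 -> covers; best now A (z=4)
  E: rows 5-6 cols 8-10 -> outside (row miss)
Winner: A at z=4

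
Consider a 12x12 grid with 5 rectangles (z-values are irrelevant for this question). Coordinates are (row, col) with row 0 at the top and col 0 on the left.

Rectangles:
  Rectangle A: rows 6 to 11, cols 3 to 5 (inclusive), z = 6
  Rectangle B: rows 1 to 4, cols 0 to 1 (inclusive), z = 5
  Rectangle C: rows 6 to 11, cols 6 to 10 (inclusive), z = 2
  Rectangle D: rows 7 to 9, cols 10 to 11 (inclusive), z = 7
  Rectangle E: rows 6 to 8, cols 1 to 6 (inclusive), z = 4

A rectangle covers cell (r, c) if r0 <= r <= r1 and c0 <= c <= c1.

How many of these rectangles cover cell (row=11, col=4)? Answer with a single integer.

Answer: 1

Derivation:
Check cell (11,4):
  A: rows 6-11 cols 3-5 -> covers
  B: rows 1-4 cols 0-1 -> outside (row miss)
  C: rows 6-11 cols 6-10 -> outside (col miss)
  D: rows 7-9 cols 10-11 -> outside (row miss)
  E: rows 6-8 cols 1-6 -> outside (row miss)
Count covering = 1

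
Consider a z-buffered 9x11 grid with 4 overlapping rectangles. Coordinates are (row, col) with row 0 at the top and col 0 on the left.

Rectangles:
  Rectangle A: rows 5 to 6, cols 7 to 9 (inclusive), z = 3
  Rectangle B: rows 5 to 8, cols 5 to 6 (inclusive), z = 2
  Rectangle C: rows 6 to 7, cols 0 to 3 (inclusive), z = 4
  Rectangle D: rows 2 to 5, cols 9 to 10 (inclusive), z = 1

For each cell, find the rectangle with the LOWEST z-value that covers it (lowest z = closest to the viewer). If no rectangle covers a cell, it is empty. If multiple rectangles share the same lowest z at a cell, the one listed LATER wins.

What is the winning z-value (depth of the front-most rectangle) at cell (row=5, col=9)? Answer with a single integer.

Check cell (5,9):
  A: rows 5-6 cols 7-9 z=3 -> covers; best now A (z=3)
  B: rows 5-8 cols 5-6 -> outside (col miss)
  C: rows 6-7 cols 0-3 -> outside (row miss)
  D: rows 2-5 cols 9-10 z=1 -> covers; best now D (z=1)
Winner: D at z=1

Answer: 1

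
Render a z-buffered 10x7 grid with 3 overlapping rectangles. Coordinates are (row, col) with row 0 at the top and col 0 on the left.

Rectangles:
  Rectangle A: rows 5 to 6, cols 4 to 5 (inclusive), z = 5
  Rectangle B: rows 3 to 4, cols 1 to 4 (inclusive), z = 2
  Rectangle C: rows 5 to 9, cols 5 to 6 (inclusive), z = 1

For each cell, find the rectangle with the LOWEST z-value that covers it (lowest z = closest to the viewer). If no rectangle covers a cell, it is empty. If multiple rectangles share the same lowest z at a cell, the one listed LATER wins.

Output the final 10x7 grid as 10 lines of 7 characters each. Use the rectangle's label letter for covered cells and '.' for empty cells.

.......
.......
.......
.BBBB..
.BBBB..
....ACC
....ACC
.....CC
.....CC
.....CC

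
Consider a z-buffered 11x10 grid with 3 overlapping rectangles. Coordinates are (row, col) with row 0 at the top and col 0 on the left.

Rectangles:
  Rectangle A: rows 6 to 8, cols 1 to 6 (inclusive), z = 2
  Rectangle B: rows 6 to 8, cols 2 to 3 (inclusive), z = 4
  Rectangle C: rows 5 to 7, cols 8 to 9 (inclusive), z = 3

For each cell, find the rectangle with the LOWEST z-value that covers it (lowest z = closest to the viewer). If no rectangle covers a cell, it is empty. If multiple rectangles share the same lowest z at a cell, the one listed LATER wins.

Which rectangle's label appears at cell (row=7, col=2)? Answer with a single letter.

Check cell (7,2):
  A: rows 6-8 cols 1-6 z=2 -> covers; best now A (z=2)
  B: rows 6-8 cols 2-3 z=4 -> covers; best now A (z=2)
  C: rows 5-7 cols 8-9 -> outside (col miss)
Winner: A at z=2

Answer: A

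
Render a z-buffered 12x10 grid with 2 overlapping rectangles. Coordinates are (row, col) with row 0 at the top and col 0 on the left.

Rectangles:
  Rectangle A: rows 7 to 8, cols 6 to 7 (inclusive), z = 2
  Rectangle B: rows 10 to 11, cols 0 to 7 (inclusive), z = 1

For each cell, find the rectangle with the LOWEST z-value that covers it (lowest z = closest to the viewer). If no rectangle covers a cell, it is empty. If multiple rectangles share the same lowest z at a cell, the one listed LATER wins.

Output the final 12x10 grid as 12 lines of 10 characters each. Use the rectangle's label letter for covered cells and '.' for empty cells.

..........
..........
..........
..........
..........
..........
..........
......AA..
......AA..
..........
BBBBBBBB..
BBBBBBBB..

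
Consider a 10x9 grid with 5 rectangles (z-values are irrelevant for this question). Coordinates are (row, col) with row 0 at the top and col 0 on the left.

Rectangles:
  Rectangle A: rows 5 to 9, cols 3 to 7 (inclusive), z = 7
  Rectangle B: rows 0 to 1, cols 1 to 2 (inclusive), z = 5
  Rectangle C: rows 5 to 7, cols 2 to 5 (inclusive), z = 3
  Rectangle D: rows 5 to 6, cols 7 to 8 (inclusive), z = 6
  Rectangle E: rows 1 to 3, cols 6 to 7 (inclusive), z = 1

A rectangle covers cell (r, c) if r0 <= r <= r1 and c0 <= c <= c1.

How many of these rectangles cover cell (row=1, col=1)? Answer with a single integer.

Check cell (1,1):
  A: rows 5-9 cols 3-7 -> outside (row miss)
  B: rows 0-1 cols 1-2 -> covers
  C: rows 5-7 cols 2-5 -> outside (row miss)
  D: rows 5-6 cols 7-8 -> outside (row miss)
  E: rows 1-3 cols 6-7 -> outside (col miss)
Count covering = 1

Answer: 1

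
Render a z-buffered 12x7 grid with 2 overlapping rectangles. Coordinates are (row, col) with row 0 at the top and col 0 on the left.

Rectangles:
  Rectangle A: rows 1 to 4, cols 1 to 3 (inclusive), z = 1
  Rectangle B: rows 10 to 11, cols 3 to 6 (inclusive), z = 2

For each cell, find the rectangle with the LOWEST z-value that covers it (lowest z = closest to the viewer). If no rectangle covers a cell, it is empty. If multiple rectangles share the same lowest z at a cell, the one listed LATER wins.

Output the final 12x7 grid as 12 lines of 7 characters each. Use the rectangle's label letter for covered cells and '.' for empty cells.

.......
.AAA...
.AAA...
.AAA...
.AAA...
.......
.......
.......
.......
.......
...BBBB
...BBBB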